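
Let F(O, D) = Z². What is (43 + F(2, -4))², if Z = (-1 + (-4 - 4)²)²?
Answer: 248157135024016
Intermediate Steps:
Z = 3969 (Z = (-1 + (-8)²)² = (-1 + 64)² = 63² = 3969)
F(O, D) = 15752961 (F(O, D) = 3969² = 15752961)
(43 + F(2, -4))² = (43 + 15752961)² = 15753004² = 248157135024016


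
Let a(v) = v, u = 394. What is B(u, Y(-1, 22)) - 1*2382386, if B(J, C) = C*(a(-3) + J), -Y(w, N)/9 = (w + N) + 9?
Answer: -2487956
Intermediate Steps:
Y(w, N) = -81 - 9*N - 9*w (Y(w, N) = -9*((w + N) + 9) = -9*((N + w) + 9) = -9*(9 + N + w) = -81 - 9*N - 9*w)
B(J, C) = C*(-3 + J)
B(u, Y(-1, 22)) - 1*2382386 = (-81 - 9*22 - 9*(-1))*(-3 + 394) - 1*2382386 = (-81 - 198 + 9)*391 - 2382386 = -270*391 - 2382386 = -105570 - 2382386 = -2487956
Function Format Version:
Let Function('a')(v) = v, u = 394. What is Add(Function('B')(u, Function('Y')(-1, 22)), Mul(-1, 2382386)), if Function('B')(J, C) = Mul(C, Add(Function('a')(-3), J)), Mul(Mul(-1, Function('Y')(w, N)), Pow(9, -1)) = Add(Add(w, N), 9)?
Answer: -2487956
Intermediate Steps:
Function('Y')(w, N) = Add(-81, Mul(-9, N), Mul(-9, w)) (Function('Y')(w, N) = Mul(-9, Add(Add(w, N), 9)) = Mul(-9, Add(Add(N, w), 9)) = Mul(-9, Add(9, N, w)) = Add(-81, Mul(-9, N), Mul(-9, w)))
Function('B')(J, C) = Mul(C, Add(-3, J))
Add(Function('B')(u, Function('Y')(-1, 22)), Mul(-1, 2382386)) = Add(Mul(Add(-81, Mul(-9, 22), Mul(-9, -1)), Add(-3, 394)), Mul(-1, 2382386)) = Add(Mul(Add(-81, -198, 9), 391), -2382386) = Add(Mul(-270, 391), -2382386) = Add(-105570, -2382386) = -2487956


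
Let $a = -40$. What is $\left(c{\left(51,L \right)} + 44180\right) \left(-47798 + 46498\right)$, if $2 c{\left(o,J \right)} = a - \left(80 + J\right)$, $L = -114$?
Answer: $-57430100$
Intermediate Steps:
$c{\left(o,J \right)} = -60 - \frac{J}{2}$ ($c{\left(o,J \right)} = \frac{-40 - \left(80 + J\right)}{2} = \frac{-120 - J}{2} = -60 - \frac{J}{2}$)
$\left(c{\left(51,L \right)} + 44180\right) \left(-47798 + 46498\right) = \left(\left(-60 - -57\right) + 44180\right) \left(-47798 + 46498\right) = \left(\left(-60 + 57\right) + 44180\right) \left(-1300\right) = \left(-3 + 44180\right) \left(-1300\right) = 44177 \left(-1300\right) = -57430100$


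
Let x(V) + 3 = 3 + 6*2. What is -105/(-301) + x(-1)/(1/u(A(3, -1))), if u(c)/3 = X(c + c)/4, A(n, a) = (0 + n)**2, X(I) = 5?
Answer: 1950/43 ≈ 45.349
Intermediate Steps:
A(n, a) = n**2
u(c) = 15/4 (u(c) = 3*(5/4) = 15/4)
x(V) = 12 (x(V) = -3 + (3 + 6*2) = -3 + (3 + 12) = -3 + 15 = 12)
-105/(-301) + x(-1)/(1/u(A(3, -1))) = -105/(-301) + 12/(1/(15/4)) = -105*(-1/301) + 12/(4/15) = 15/43 + 12*(15/4) = 15/43 + 45 = 1950/43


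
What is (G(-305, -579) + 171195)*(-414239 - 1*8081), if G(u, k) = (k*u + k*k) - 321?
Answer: -288322087200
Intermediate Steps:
G(u, k) = -321 + k² + k*u (G(u, k) = (k*u + k²) - 321 = (k² + k*u) - 321 = -321 + k² + k*u)
(G(-305, -579) + 171195)*(-414239 - 1*8081) = ((-321 + (-579)² - 579*(-305)) + 171195)*(-414239 - 1*8081) = ((-321 + 335241 + 176595) + 171195)*(-414239 - 8081) = (511515 + 171195)*(-422320) = 682710*(-422320) = -288322087200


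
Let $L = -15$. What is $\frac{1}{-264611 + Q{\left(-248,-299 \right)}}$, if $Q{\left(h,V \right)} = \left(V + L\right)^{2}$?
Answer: $- \frac{1}{166015} \approx -6.0236 \cdot 10^{-6}$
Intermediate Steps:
$Q{\left(h,V \right)} = \left(-15 + V\right)^{2}$ ($Q{\left(h,V \right)} = \left(V - 15\right)^{2} = \left(-15 + V\right)^{2}$)
$\frac{1}{-264611 + Q{\left(-248,-299 \right)}} = \frac{1}{-264611 + \left(-15 - 299\right)^{2}} = \frac{1}{-264611 + \left(-314\right)^{2}} = \frac{1}{-264611 + 98596} = \frac{1}{-166015} = - \frac{1}{166015}$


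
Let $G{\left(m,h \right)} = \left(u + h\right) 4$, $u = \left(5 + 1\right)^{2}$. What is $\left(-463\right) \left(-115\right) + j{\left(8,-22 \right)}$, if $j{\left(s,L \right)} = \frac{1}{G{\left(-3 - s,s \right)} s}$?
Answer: $\frac{74968961}{1408} \approx 53245.0$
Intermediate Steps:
$u = 36$ ($u = 6^{2} = 36$)
$G{\left(m,h \right)} = 144 + 4 h$ ($G{\left(m,h \right)} = \left(36 + h\right) 4 = 144 + 4 h$)
$j{\left(s,L \right)} = \frac{1}{s \left(144 + 4 s\right)}$ ($j{\left(s,L \right)} = \frac{1}{\left(144 + 4 s\right) s} = \frac{1}{s \left(144 + 4 s\right)}$)
$\left(-463\right) \left(-115\right) + j{\left(8,-22 \right)} = \left(-463\right) \left(-115\right) + \frac{1}{4 \cdot 8 \left(36 + 8\right)} = 53245 + \frac{1}{4} \cdot \frac{1}{8} \cdot \frac{1}{44} = 53245 + \frac{1}{1408} = \frac{74968961}{1408}$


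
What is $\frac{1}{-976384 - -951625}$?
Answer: $- \frac{1}{24759} \approx -4.0389 \cdot 10^{-5}$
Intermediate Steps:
$\frac{1}{-976384 - -951625} = \frac{1}{-976384 + 951625} = \frac{1}{-24759} = - \frac{1}{24759}$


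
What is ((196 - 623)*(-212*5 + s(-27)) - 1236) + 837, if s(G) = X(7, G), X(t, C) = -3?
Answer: 453502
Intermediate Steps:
s(G) = -3
((196 - 623)*(-212*5 + s(-27)) - 1236) + 837 = ((196 - 623)*(-212*5 - 3) - 1236) + 837 = (-427*(-1060 - 3) - 1236) + 837 = (-427*(-1063) - 1236) + 837 = (453901 - 1236) + 837 = 452665 + 837 = 453502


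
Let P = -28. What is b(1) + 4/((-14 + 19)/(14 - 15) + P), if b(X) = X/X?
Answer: 29/33 ≈ 0.87879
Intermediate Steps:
b(X) = 1
b(1) + 4/((-14 + 19)/(14 - 15) + P) = 1 + 4/((-14 + 19)/(14 - 15) - 28) = 1 + 4/(5/(-1) - 28) = 1 + 4/(5*(-1) - 28) = 1 + 4/(-5 - 28) = 1 + 4/(-33) = 1 + 4*(-1/33) = 1 - 4/33 = 29/33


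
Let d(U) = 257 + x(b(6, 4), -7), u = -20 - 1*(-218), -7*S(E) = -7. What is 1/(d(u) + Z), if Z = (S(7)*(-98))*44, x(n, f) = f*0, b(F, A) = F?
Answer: -1/4055 ≈ -0.00024661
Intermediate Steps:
x(n, f) = 0
S(E) = 1 (S(E) = -⅐*(-7) = 1)
u = 198 (u = -20 + 218 = 198)
d(U) = 257 (d(U) = 257 + 0 = 257)
Z = -4312 (Z = (1*(-98))*44 = -98*44 = -4312)
1/(d(u) + Z) = 1/(257 - 4312) = 1/(-4055) = -1/4055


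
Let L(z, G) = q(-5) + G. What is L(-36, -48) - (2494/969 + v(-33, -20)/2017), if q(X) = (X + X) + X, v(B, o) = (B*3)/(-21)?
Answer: -897167356/13681311 ≈ -65.576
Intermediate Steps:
v(B, o) = -B/7 (v(B, o) = (3*B)*(-1/21) = -B/7)
q(X) = 3*X (q(X) = 2*X + X = 3*X)
L(z, G) = -15 + G (L(z, G) = 3*(-5) + G = -15 + G)
L(-36, -48) - (2494/969 + v(-33, -20)/2017) = (-15 - 48) - (2494/969 - ⅐*(-33)/2017) = -63 - (2494*(1/969) + (33/7)*(1/2017)) = -63 - (2494/969 + 33/14119) = -63 - 1*35244763/13681311 = -63 - 35244763/13681311 = -897167356/13681311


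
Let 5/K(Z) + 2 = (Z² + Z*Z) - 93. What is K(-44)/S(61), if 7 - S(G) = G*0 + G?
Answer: -5/203958 ≈ -2.4515e-5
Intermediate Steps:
K(Z) = 5/(-95 + 2*Z²) (K(Z) = 5/(-2 + ((Z² + Z*Z) - 93)) = 5/(-2 + ((Z² + Z²) - 93)) = 5/(-2 + (2*Z² - 93)) = 5/(-2 + (-93 + 2*Z²)) = 5/(-95 + 2*Z²))
S(G) = 7 - G (S(G) = 7 - (G*0 + G) = 7 - (0 + G) = 7 - G)
K(-44)/S(61) = (5/(-95 + 2*(-44)²))/(7 - 1*61) = (5/(-95 + 2*1936))/(7 - 61) = (5/(-95 + 3872))/(-54) = (5/3777)*(-1/54) = -5/203958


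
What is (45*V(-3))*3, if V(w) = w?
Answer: -405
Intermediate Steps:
(45*V(-3))*3 = (45*(-3))*3 = -135*3 = -405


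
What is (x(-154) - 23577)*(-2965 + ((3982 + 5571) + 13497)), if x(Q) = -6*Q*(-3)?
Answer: -529219665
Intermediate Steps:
x(Q) = 18*Q
(x(-154) - 23577)*(-2965 + ((3982 + 5571) + 13497)) = (18*(-154) - 23577)*(-2965 + ((3982 + 5571) + 13497)) = (-2772 - 23577)*(-2965 + (9553 + 13497)) = -26349*(-2965 + 23050) = -26349*20085 = -529219665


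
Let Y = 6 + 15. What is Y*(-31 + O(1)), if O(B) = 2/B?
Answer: -609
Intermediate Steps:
Y = 21
Y*(-31 + O(1)) = 21*(-31 + 2/1) = 21*(-31 + 2*1) = 21*(-31 + 2) = 21*(-29) = -609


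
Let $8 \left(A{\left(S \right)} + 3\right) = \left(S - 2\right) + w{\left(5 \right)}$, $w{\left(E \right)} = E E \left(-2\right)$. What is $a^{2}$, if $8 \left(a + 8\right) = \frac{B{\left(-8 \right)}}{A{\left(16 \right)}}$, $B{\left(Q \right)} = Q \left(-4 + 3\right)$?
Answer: $\frac{14884}{225} \approx 66.151$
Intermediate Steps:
$w{\left(E \right)} = - 2 E^{2}$ ($w{\left(E \right)} = E^{2} \left(-2\right) = - 2 E^{2}$)
$B{\left(Q \right)} = - Q$ ($B{\left(Q \right)} = Q \left(-1\right) = - Q$)
$A{\left(S \right)} = - \frac{19}{2} + \frac{S}{8}$ ($A{\left(S \right)} = -3 + \frac{\left(S - 2\right) - 2 \cdot 5^{2}}{8} = -3 + \frac{\left(-2 + S\right) - 50}{8} = -3 + \frac{-52 + S}{8} = -3 + \left(- \frac{13}{2} + \frac{S}{8}\right) = - \frac{19}{2} + \frac{S}{8}$)
$a = - \frac{122}{15}$ ($a = -8 + \frac{\left(-1\right) \left(-8\right) \frac{1}{- \frac{19}{2} + \frac{1}{8} \cdot 16}}{8} = -8 + \frac{8 \frac{1}{- \frac{19}{2} + 2}}{8} = -8 + \frac{8 \frac{1}{- \frac{15}{2}}}{8} = -8 + \frac{8 \left(- \frac{2}{15}\right)}{8} = -8 + \frac{1}{8} \left(- \frac{16}{15}\right) = -8 - \frac{2}{15} = - \frac{122}{15} \approx -8.1333$)
$a^{2} = \left(- \frac{122}{15}\right)^{2} = \frac{14884}{225}$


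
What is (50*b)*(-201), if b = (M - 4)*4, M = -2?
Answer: 241200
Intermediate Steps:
b = -24 (b = (-2 - 4)*4 = -6*4 = -24)
(50*b)*(-201) = (50*(-24))*(-201) = -1200*(-201) = 241200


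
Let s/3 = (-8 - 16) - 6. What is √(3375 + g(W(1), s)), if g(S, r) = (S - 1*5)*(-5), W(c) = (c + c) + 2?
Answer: 26*√5 ≈ 58.138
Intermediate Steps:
s = -90 (s = 3*((-8 - 16) - 6) = 3*(-24 - 6) = 3*(-30) = -90)
W(c) = 2 + 2*c (W(c) = 2*c + 2 = 2 + 2*c)
g(S, r) = 25 - 5*S (g(S, r) = (S - 5)*(-5) = (-5 + S)*(-5) = 25 - 5*S)
√(3375 + g(W(1), s)) = √(3375 + (25 - 5*(2 + 2*1))) = √(3375 + (25 - 5*(2 + 2))) = √(3375 + (25 - 5*4)) = √(3375 + (25 - 20)) = √(3375 + 5) = √3380 = 26*√5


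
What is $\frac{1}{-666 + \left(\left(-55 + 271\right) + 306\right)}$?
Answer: $- \frac{1}{144} \approx -0.0069444$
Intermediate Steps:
$\frac{1}{-666 + \left(\left(-55 + 271\right) + 306\right)} = \frac{1}{-666 + \left(216 + 306\right)} = \frac{1}{-666 + 522} = \frac{1}{-144} = - \frac{1}{144}$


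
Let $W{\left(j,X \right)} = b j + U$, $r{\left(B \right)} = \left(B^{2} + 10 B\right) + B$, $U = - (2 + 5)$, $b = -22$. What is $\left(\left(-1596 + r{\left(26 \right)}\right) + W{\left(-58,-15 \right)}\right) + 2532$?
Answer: $3167$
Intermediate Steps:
$U = -7$ ($U = \left(-1\right) 7 = -7$)
$r{\left(B \right)} = B^{2} + 11 B$
$W{\left(j,X \right)} = -7 - 22 j$ ($W{\left(j,X \right)} = - 22 j - 7 = -7 - 22 j$)
$\left(\left(-1596 + r{\left(26 \right)}\right) + W{\left(-58,-15 \right)}\right) + 2532 = \left(\left(-1596 + 26 \left(11 + 26\right)\right) - -1269\right) + 2532 = \left(\left(-1596 + 26 \cdot 37\right) + \left(-7 + 1276\right)\right) + 2532 = \left(\left(-1596 + 962\right) + 1269\right) + 2532 = \left(-634 + 1269\right) + 2532 = 635 + 2532 = 3167$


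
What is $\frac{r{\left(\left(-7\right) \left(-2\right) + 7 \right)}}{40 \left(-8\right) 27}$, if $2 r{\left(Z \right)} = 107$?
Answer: $- \frac{107}{17280} \approx -0.0061921$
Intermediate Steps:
$r{\left(Z \right)} = \frac{107}{2}$ ($r{\left(Z \right)} = \frac{1}{2} \cdot 107 = \frac{107}{2}$)
$\frac{r{\left(\left(-7\right) \left(-2\right) + 7 \right)}}{40 \left(-8\right) 27} = \frac{107}{2 \cdot 40 \left(-8\right) 27} = \frac{107}{2 \left(\left(-320\right) 27\right)} = \frac{107}{2 \left(-8640\right)} = \frac{107}{2} \left(- \frac{1}{8640}\right) = - \frac{107}{17280}$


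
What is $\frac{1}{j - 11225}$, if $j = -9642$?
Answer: $- \frac{1}{20867} \approx -4.7923 \cdot 10^{-5}$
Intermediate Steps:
$\frac{1}{j - 11225} = \frac{1}{-9642 - 11225} = \frac{1}{-20867} = - \frac{1}{20867}$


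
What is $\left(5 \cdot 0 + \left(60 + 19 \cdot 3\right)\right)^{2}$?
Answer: $13689$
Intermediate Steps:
$\left(5 \cdot 0 + \left(60 + 19 \cdot 3\right)\right)^{2} = \left(0 + \left(60 + 57\right)\right)^{2} = \left(0 + 117\right)^{2} = 117^{2} = 13689$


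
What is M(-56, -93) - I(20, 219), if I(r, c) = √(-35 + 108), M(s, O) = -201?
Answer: -201 - √73 ≈ -209.54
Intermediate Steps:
I(r, c) = √73
M(-56, -93) - I(20, 219) = -201 - √73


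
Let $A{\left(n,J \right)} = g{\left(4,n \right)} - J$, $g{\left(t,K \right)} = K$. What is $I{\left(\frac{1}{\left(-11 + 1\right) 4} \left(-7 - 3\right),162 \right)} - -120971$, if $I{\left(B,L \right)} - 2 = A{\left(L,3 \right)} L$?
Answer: $146731$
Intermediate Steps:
$A{\left(n,J \right)} = n - J$
$I{\left(B,L \right)} = 2 + L \left(-3 + L\right)$ ($I{\left(B,L \right)} = 2 + \left(L - 3\right) L = 2 + \left(-3 + L\right) L = 2 + L \left(-3 + L\right)$)
$I{\left(\frac{1}{\left(-11 + 1\right) 4} \left(-7 - 3\right),162 \right)} - -120971 = \left(2 + 162 \left(-3 + 162\right)\right) - -120971 = \left(2 + 162 \cdot 159\right) + 120971 = \left(2 + 25758\right) + 120971 = 25760 + 120971 = 146731$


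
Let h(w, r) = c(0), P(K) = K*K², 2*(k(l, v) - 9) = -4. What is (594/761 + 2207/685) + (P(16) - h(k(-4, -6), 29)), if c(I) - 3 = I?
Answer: 2135705922/521285 ≈ 4097.0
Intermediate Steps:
c(I) = 3 + I
k(l, v) = 7 (k(l, v) = 9 + (½)*(-4) = 9 - 2 = 7)
P(K) = K³
h(w, r) = 3 (h(w, r) = 3 + 0 = 3)
(594/761 + 2207/685) + (P(16) - h(k(-4, -6), 29)) = (594/761 + 2207/685) + (16³ - 1*3) = (594*(1/761) + 2207*(1/685)) + (4096 - 3) = (594/761 + 2207/685) + 4093 = 2086417/521285 + 4093 = 2135705922/521285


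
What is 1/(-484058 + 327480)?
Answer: -1/156578 ≈ -6.3866e-6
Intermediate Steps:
1/(-484058 + 327480) = 1/(-156578) = -1/156578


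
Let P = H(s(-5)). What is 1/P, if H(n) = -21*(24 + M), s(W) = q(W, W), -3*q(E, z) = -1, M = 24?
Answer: -1/1008 ≈ -0.00099206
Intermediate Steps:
q(E, z) = 1/3 (q(E, z) = -1/3*(-1) = 1/3)
s(W) = 1/3
H(n) = -1008 (H(n) = -21*(24 + 24) = -21*48 = -1008)
P = -1008
1/P = 1/(-1008) = -1/1008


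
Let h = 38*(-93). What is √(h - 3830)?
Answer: 2*I*√1841 ≈ 85.814*I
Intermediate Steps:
h = -3534
√(h - 3830) = √(-3534 - 3830) = √(-7364) = 2*I*√1841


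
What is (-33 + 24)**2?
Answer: 81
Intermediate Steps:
(-33 + 24)**2 = (-9)**2 = 81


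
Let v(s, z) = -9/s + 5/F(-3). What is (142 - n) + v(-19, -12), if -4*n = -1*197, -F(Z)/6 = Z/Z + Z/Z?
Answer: 5290/57 ≈ 92.807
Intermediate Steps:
F(Z) = -12 (F(Z) = -6*(Z/Z + Z/Z) = -6*(1 + 1) = -6*2 = -12)
v(s, z) = -5/12 - 9/s (v(s, z) = -9/s + 5/(-12) = -9/s + 5*(-1/12) = -9/s - 5/12 = -5/12 - 9/s)
n = 197/4 (n = -(-1)*197/4 = -¼*(-197) = 197/4 ≈ 49.250)
(142 - n) + v(-19, -12) = (142 - 1*197/4) + (-5/12 - 9/(-19)) = (142 - 197/4) + (-5/12 - 9*(-1/19)) = 371/4 + (-5/12 + 9/19) = 371/4 + 13/228 = 5290/57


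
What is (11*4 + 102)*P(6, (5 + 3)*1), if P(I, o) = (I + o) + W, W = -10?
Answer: 584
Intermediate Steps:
P(I, o) = -10 + I + o (P(I, o) = (I + o) - 10 = -10 + I + o)
(11*4 + 102)*P(6, (5 + 3)*1) = (11*4 + 102)*(-10 + 6 + (5 + 3)*1) = (44 + 102)*(-10 + 6 + 8*1) = 146*(-10 + 6 + 8) = 146*4 = 584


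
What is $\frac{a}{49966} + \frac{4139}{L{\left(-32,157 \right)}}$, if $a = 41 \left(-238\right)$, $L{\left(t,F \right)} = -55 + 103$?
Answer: $\frac{14738635}{171312} \approx 86.034$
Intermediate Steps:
$L{\left(t,F \right)} = 48$
$a = -9758$
$\frac{a}{49966} + \frac{4139}{L{\left(-32,157 \right)}} = - \frac{9758}{49966} + \frac{4139}{48} = \left(-9758\right) \frac{1}{49966} + 4139 \cdot \frac{1}{48} = - \frac{697}{3569} + \frac{4139}{48} = \frac{14738635}{171312}$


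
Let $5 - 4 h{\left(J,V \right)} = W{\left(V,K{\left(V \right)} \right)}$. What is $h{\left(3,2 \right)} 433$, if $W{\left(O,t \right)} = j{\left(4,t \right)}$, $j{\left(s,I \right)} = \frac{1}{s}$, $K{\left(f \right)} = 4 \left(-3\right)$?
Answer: $\frac{8227}{16} \approx 514.19$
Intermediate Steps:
$K{\left(f \right)} = -12$
$W{\left(O,t \right)} = \frac{1}{4}$
$h{\left(J,V \right)} = \frac{19}{16}$ ($h{\left(J,V \right)} = \frac{5}{4} - \frac{1}{16} = \frac{19}{16}$)
$h{\left(3,2 \right)} 433 = \frac{19}{16} \cdot 433 = \frac{8227}{16}$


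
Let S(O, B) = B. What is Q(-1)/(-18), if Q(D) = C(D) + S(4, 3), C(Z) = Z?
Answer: -1/9 ≈ -0.11111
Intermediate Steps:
Q(D) = 3 + D (Q(D) = D + 3 = 3 + D)
Q(-1)/(-18) = (3 - 1)/(-18) = -1/18*2 = -1/9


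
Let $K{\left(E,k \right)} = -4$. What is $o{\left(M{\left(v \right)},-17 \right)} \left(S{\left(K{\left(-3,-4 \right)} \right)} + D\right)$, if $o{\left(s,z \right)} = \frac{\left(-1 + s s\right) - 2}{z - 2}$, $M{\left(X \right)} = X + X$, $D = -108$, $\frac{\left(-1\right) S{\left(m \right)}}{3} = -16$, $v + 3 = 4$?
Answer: $\frac{60}{19} \approx 3.1579$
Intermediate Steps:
$v = 1$ ($v = -3 + 4 = 1$)
$S{\left(m \right)} = 48$ ($S{\left(m \right)} = \left(-3\right) \left(-16\right) = 48$)
$M{\left(X \right)} = 2 X$
$o{\left(s,z \right)} = \frac{-3 + s^{2}}{-2 + z}$ ($o{\left(s,z \right)} = \frac{\left(-1 + s^{2}\right) - 2}{-2 + z} = \frac{-3 + s^{2}}{-2 + z}$)
$o{\left(M{\left(v \right)},-17 \right)} \left(S{\left(K{\left(-3,-4 \right)} \right)} + D\right) = \frac{-3 + \left(2 \cdot 1\right)^{2}}{-2 - 17} \left(48 - 108\right) = \frac{-3 + 2^{2}}{-19} \left(-60\right) = - \frac{-3 + 4}{19} \left(-60\right) = \left(- \frac{1}{19}\right) 1 \left(-60\right) = \left(- \frac{1}{19}\right) \left(-60\right) = \frac{60}{19}$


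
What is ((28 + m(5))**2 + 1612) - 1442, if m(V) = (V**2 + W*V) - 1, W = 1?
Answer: 3419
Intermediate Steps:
m(V) = -1 + V + V**2 (m(V) = (V**2 + 1*V) - 1 = (V**2 + V) - 1 = (V + V**2) - 1 = -1 + V + V**2)
((28 + m(5))**2 + 1612) - 1442 = ((28 + (-1 + 5 + 5**2))**2 + 1612) - 1442 = ((28 + (-1 + 5 + 25))**2 + 1612) - 1442 = ((28 + 29)**2 + 1612) - 1442 = (57**2 + 1612) - 1442 = (3249 + 1612) - 1442 = 4861 - 1442 = 3419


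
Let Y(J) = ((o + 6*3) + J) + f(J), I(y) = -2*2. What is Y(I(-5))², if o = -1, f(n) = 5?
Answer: 324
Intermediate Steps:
I(y) = -4
Y(J) = 22 + J (Y(J) = ((-1 + 6*3) + J) + 5 = ((-1 + 18) + J) + 5 = (17 + J) + 5 = 22 + J)
Y(I(-5))² = (22 - 4)² = 18² = 324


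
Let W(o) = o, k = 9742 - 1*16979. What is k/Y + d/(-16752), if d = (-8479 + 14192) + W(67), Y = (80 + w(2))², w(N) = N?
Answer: -2501546/1760007 ≈ -1.4213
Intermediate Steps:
k = -7237 (k = 9742 - 16979 = -7237)
Y = 6724 (Y = (80 + 2)² = 82² = 6724)
d = 5780 (d = (-8479 + 14192) + 67 = 5713 + 67 = 5780)
k/Y + d/(-16752) = -7237/6724 + 5780/(-16752) = -7237*1/6724 + 5780*(-1/16752) = -7237/6724 - 1445/4188 = -2501546/1760007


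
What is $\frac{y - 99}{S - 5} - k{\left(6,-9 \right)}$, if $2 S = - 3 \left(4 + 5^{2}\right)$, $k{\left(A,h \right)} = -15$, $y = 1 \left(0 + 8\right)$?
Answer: $\frac{1637}{97} \approx 16.876$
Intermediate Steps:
$y = 8$ ($y = 1 \cdot 8 = 8$)
$S = - \frac{87}{2}$ ($S = \frac{\left(-3\right) \left(4 + 5^{2}\right)}{2} = \frac{\left(-3\right) \left(4 + 25\right)}{2} = \frac{\left(-3\right) 29}{2} = \frac{1}{2} \left(-87\right) = - \frac{87}{2} \approx -43.5$)
$\frac{y - 99}{S - 5} - k{\left(6,-9 \right)} = \frac{8 - 99}{- \frac{87}{2} - 5} - -15 = - \frac{91}{- \frac{97}{2}} + 15 = \left(-91\right) \left(- \frac{2}{97}\right) + 15 = \frac{182}{97} + 15 = \frac{1637}{97}$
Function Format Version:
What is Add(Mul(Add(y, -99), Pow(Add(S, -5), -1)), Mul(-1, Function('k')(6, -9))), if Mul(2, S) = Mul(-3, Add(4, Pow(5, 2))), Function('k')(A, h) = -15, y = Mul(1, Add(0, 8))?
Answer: Rational(1637, 97) ≈ 16.876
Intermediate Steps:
y = 8 (y = Mul(1, 8) = 8)
S = Rational(-87, 2) (S = Mul(Rational(1, 2), Mul(-3, Add(4, Pow(5, 2)))) = Mul(Rational(1, 2), Mul(-3, Add(4, 25))) = Mul(Rational(1, 2), Mul(-3, 29)) = Mul(Rational(1, 2), -87) = Rational(-87, 2) ≈ -43.500)
Add(Mul(Add(y, -99), Pow(Add(S, -5), -1)), Mul(-1, Function('k')(6, -9))) = Add(Mul(Add(8, -99), Pow(Add(Rational(-87, 2), -5), -1)), Mul(-1, -15)) = Add(Mul(-91, Pow(Rational(-97, 2), -1)), 15) = Add(Mul(-91, Rational(-2, 97)), 15) = Add(Rational(182, 97), 15) = Rational(1637, 97)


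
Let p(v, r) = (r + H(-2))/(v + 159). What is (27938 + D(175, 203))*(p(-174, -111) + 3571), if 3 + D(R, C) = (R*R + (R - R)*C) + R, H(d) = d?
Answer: 630555466/3 ≈ 2.1019e+8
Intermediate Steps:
D(R, C) = -3 + R + R**2 (D(R, C) = -3 + ((R*R + (R - R)*C) + R) = -3 + ((R**2 + 0*C) + R) = -3 + ((R**2 + 0) + R) = -3 + (R**2 + R) = -3 + (R + R**2) = -3 + R + R**2)
p(v, r) = (-2 + r)/(159 + v) (p(v, r) = (r - 2)/(v + 159) = (-2 + r)/(159 + v))
(27938 + D(175, 203))*(p(-174, -111) + 3571) = (27938 + (-3 + 175 + 175**2))*((-2 - 111)/(159 - 174) + 3571) = (27938 + (-3 + 175 + 30625))*(-113/(-15) + 3571) = (27938 + 30797)*(-1/15*(-113) + 3571) = 58735*(113/15 + 3571) = 58735*(53678/15) = 630555466/3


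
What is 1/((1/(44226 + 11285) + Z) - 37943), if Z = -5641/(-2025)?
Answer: -112409775/4264850953249 ≈ -2.6357e-5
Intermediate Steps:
Z = 5641/2025 (Z = -5641*(-1/2025) = 5641/2025 ≈ 2.7857)
1/((1/(44226 + 11285) + Z) - 37943) = 1/((1/(44226 + 11285) + 5641/2025) - 37943) = 1/((1/55511 + 5641/2025) - 37943) = 1/(313139576/112409775 - 37943) = 1/(-4264850953249/112409775) = -112409775/4264850953249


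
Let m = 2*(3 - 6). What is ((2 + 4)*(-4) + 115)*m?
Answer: -546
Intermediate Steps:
m = -6 (m = 2*(-3) = -6)
((2 + 4)*(-4) + 115)*m = ((2 + 4)*(-4) + 115)*(-6) = (6*(-4) + 115)*(-6) = (-24 + 115)*(-6) = 91*(-6) = -546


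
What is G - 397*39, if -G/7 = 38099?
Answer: -282176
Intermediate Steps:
G = -266693 (G = -7*38099 = -266693)
G - 397*39 = -266693 - 397*39 = -266693 - 1*15483 = -266693 - 15483 = -282176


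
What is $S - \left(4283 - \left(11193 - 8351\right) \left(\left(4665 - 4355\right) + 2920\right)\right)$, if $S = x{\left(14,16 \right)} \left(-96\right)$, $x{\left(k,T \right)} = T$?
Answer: $9173841$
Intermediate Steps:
$S = -1536$ ($S = 16 \left(-96\right) = -1536$)
$S - \left(4283 - \left(11193 - 8351\right) \left(\left(4665 - 4355\right) + 2920\right)\right) = -1536 - \left(4283 - \left(11193 - 8351\right) \left(\left(4665 - 4355\right) + 2920\right)\right) = -1536 - \left(4283 - 2842 \left(\left(4665 - 4355\right) + 2920\right)\right) = -1536 - \left(4283 - 2842 \left(310 + 2920\right)\right) = -1536 + \left(2842 \cdot 3230 - 4283\right) = -1536 + \left(9179660 - 4283\right) = -1536 + 9175377 = 9173841$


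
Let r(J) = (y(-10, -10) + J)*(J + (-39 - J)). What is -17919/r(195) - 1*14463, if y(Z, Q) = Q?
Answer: -34777542/2405 ≈ -14461.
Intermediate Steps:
r(J) = 390 - 39*J (r(J) = (-10 + J)*(J + (-39 - J)) = (-10 + J)*(-39) = 390 - 39*J)
-17919/r(195) - 1*14463 = -17919/(390 - 39*195) - 1*14463 = -17919/(390 - 7605) - 14463 = -17919/(-7215) - 14463 = -17919*(-1/7215) - 14463 = 5973/2405 - 14463 = -34777542/2405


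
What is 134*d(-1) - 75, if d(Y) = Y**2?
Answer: 59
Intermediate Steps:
134*d(-1) - 75 = 134*(-1)**2 - 75 = 134*1 - 75 = 134 - 75 = 59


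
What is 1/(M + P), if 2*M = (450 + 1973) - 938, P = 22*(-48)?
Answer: -2/627 ≈ -0.0031898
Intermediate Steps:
P = -1056
M = 1485/2 (M = ((450 + 1973) - 938)/2 = (2423 - 938)/2 = (½)*1485 = 1485/2 ≈ 742.50)
1/(M + P) = 1/(1485/2 - 1056) = 1/(-627/2) = -2/627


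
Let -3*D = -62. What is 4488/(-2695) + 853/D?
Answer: 601659/15190 ≈ 39.609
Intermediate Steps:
D = 62/3 (D = -⅓*(-62) = 62/3 ≈ 20.667)
4488/(-2695) + 853/D = 4488/(-2695) + 853/(62/3) = 4488*(-1/2695) + 853*(3/62) = -408/245 + 2559/62 = 601659/15190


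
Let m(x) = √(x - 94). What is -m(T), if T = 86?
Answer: -2*I*√2 ≈ -2.8284*I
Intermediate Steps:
m(x) = √(-94 + x)
-m(T) = -√(-94 + 86) = -√(-8) = -2*I*√2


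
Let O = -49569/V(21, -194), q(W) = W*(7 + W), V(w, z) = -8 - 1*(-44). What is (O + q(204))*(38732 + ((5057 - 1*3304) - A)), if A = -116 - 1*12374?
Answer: 26487764875/12 ≈ 2.2073e+9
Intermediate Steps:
V(w, z) = 36 (V(w, z) = -8 + 44 = 36)
O = -16523/12 (O = -49569/36 = -49569*1/36 = -16523/12 ≈ -1376.9)
A = -12490 (A = -116 - 12374 = -12490)
(O + q(204))*(38732 + ((5057 - 1*3304) - A)) = (-16523/12 + 204*(7 + 204))*(38732 + ((5057 - 1*3304) - 1*(-12490))) = (-16523/12 + 204*211)*(38732 + ((5057 - 3304) + 12490)) = (-16523/12 + 43044)*(38732 + (1753 + 12490)) = 500005*(38732 + 14243)/12 = (500005/12)*52975 = 26487764875/12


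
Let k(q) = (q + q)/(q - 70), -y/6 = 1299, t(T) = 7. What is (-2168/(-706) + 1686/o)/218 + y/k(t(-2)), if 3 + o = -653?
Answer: 885274564549/25240912 ≈ 35073.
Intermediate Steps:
o = -656 (o = -3 - 653 = -656)
y = -7794 (y = -6*1299 = -7794)
k(q) = 2*q/(-70 + q) (k(q) = (2*q)/(-70 + q) = 2*q/(-70 + q))
(-2168/(-706) + 1686/o)/218 + y/k(t(-2)) = (-2168/(-706) + 1686/(-656))/218 - 7794/(2*7/(-70 + 7)) = (-2168*(-1/706) + 1686*(-1/656))*(1/218) - 7794/(2*7/(-63)) = (1084/353 - 843/328)*(1/218) - 7794/(2*7*(-1/63)) = (57973/115784)*(1/218) - 7794/(-2/9) = 57973/25240912 - 7794*(-9/2) = 57973/25240912 + 35073 = 885274564549/25240912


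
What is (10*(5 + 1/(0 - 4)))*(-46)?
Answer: -2185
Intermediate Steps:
(10*(5 + 1/(0 - 4)))*(-46) = (10*(5 + 1/(-4)))*(-46) = (10*(5 - ¼))*(-46) = (10*(19/4))*(-46) = (95/2)*(-46) = -2185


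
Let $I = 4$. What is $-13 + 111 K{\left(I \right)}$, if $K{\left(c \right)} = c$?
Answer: $431$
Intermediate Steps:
$-13 + 111 K{\left(I \right)} = -13 + 111 \cdot 4 = -13 + 444 = 431$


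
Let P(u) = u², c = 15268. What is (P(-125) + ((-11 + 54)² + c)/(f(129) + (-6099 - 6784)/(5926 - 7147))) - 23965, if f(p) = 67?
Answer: -768814743/94690 ≈ -8119.3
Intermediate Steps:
(P(-125) + ((-11 + 54)² + c)/(f(129) + (-6099 - 6784)/(5926 - 7147))) - 23965 = ((-125)² + ((-11 + 54)² + 15268)/(67 + (-6099 - 6784)/(5926 - 7147))) - 23965 = (15625 + (43² + 15268)/(67 - 12883/(-1221))) - 23965 = (15625 + (1849 + 15268)/(67 - 12883*(-1/1221))) - 23965 = (15625 + 17117/(67 + 12883/1221)) - 23965 = (15625 + 17117/(94690/1221)) - 23965 = (15625 + 17117*(1221/94690)) - 23965 = (15625 + 20899857/94690) - 23965 = 1500431107/94690 - 23965 = -768814743/94690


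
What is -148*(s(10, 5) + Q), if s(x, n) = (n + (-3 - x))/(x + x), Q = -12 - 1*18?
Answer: 22496/5 ≈ 4499.2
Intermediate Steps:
Q = -30 (Q = -12 - 18 = -30)
s(x, n) = (-3 + n - x)/(2*x) (s(x, n) = (-3 + n - x)/((2*x)) = (-3 + n - x)*(1/(2*x)) = (-3 + n - x)/(2*x))
-148*(s(10, 5) + Q) = -148*((½)*(-3 + 5 - 1*10)/10 - 30) = -148*((½)*(⅒)*(-3 + 5 - 10) - 30) = -148*((½)*(⅒)*(-8) - 30) = -148*(-⅖ - 30) = -148*(-152/5) = 22496/5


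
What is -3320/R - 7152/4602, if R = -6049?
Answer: -4663968/4639583 ≈ -1.0053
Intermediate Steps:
-3320/R - 7152/4602 = -3320/(-6049) - 7152/4602 = -3320*(-1/6049) - 7152*1/4602 = 3320/6049 - 1192/767 = -4663968/4639583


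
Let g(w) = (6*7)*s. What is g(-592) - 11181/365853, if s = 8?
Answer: 40971809/121951 ≈ 335.97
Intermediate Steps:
g(w) = 336 (g(w) = (6*7)*8 = 42*8 = 336)
g(-592) - 11181/365853 = 336 - 11181/365853 = 336 - 1*3727/121951 = 336 - 3727/121951 = 40971809/121951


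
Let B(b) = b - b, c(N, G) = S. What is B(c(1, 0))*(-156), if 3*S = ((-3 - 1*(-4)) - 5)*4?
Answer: 0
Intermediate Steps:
S = -16/3 (S = (((-3 - 1*(-4)) - 5)*4)/3 = (((-3 + 4) - 5)*4)/3 = ((1 - 5)*4)/3 = (-4*4)/3 = (⅓)*(-16) = -16/3 ≈ -5.3333)
c(N, G) = -16/3
B(b) = 0
B(c(1, 0))*(-156) = 0*(-156) = 0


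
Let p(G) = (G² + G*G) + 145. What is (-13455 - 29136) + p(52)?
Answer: -37038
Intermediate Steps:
p(G) = 145 + 2*G² (p(G) = (G² + G²) + 145 = 2*G² + 145 = 145 + 2*G²)
(-13455 - 29136) + p(52) = (-13455 - 29136) + (145 + 2*52²) = -42591 + (145 + 2*2704) = -42591 + (145 + 5408) = -42591 + 5553 = -37038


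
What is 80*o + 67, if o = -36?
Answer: -2813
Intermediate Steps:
80*o + 67 = 80*(-36) + 67 = -2880 + 67 = -2813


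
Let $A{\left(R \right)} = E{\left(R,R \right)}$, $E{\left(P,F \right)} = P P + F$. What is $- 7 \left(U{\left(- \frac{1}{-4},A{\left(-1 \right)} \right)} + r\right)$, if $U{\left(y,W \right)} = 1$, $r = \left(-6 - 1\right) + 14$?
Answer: $-56$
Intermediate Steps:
$r = 7$ ($r = -7 + 14 = 7$)
$E{\left(P,F \right)} = F + P^{2}$ ($E{\left(P,F \right)} = P^{2} + F = F + P^{2}$)
$A{\left(R \right)} = R + R^{2}$
$- 7 \left(U{\left(- \frac{1}{-4},A{\left(-1 \right)} \right)} + r\right) = - 7 \left(1 + 7\right) = \left(-7\right) 8 = -56$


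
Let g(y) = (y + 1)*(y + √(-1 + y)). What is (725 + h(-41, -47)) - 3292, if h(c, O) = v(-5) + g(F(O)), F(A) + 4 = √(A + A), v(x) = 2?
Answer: -2647 - 3*√(-5 + I*√94) - 7*I*√94 + I*√94*√(-5 + I*√94) ≈ -2679.5 - 59.664*I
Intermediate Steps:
F(A) = -4 + √2*√A (F(A) = -4 + √(A + A) = -4 + √(2*A) = -4 + √2*√A)
g(y) = (1 + y)*(y + √(-1 + y))
h(c, O) = -2 + √(-5 + √2*√O) + (-4 + √2*√O)² + √2*√O + √(-5 + √2*√O)*(-4 + √2*√O) (h(c, O) = 2 + ((-4 + √2*√O) + (-4 + √2*√O)² + √(-1 + (-4 + √2*√O)) + (-4 + √2*√O)*√(-1 + (-4 + √2*√O))) = 2 + ((-4 + √2*√O) + (-4 + √2*√O)² + √(-5 + √2*√O) + (-4 + √2*√O)*√(-5 + √2*√O)) = 2 + ((-4 + √2*√O) + (-4 + √2*√O)² + √(-5 + √2*√O) + √(-5 + √2*√O)*(-4 + √2*√O)) = 2 + (-4 + √(-5 + √2*√O) + (-4 + √2*√O)² + √2*√O + √(-5 + √2*√O)*(-4 + √2*√O)) = -2 + √(-5 + √2*√O) + (-4 + √2*√O)² + √2*√O + √(-5 + √2*√O)*(-4 + √2*√O))
(725 + h(-41, -47)) - 3292 = (725 + (14 - 3*√(-5 + √2*√(-47)) + 2*(-47) - 7*√2*√(-47) + √2*√(-47)*√(-5 + √2*√(-47)))) - 3292 = (725 + (14 - 3*√(-5 + √2*(I*√47)) - 94 - 7*√2*I*√47 + √2*(I*√47)*√(-5 + √2*(I*√47)))) - 3292 = (725 + (14 - 3*√(-5 + I*√94) - 94 - 7*I*√94 + √2*(I*√47)*√(-5 + I*√94))) - 3292 = (725 + (14 - 3*√(-5 + I*√94) - 94 - 7*I*√94 + I*√94*√(-5 + I*√94))) - 3292 = (725 + (-80 - 3*√(-5 + I*√94) - 7*I*√94 + I*√94*√(-5 + I*√94))) - 3292 = (645 - 3*√(-5 + I*√94) - 7*I*√94 + I*√94*√(-5 + I*√94)) - 3292 = -2647 - 3*√(-5 + I*√94) - 7*I*√94 + I*√94*√(-5 + I*√94)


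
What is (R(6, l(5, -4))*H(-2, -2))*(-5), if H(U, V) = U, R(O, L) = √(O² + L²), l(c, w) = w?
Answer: 20*√13 ≈ 72.111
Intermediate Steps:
R(O, L) = √(L² + O²)
(R(6, l(5, -4))*H(-2, -2))*(-5) = (√((-4)² + 6²)*(-2))*(-5) = (√(16 + 36)*(-2))*(-5) = (√52*(-2))*(-5) = ((2*√13)*(-2))*(-5) = -4*√13*(-5) = 20*√13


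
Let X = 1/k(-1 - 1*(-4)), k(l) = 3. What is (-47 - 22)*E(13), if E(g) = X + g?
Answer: -920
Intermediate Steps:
X = 1/3 ≈ 0.33333
E(g) = 1/3 + g
(-47 - 22)*E(13) = (-47 - 22)*(1/3 + 13) = -69*40/3 = -920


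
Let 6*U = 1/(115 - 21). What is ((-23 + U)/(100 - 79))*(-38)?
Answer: 35207/846 ≈ 41.616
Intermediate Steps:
U = 1/564 (U = 1/(6*(115 - 21)) = (⅙)/94 = (⅙)*(1/94) = 1/564 ≈ 0.0017731)
((-23 + U)/(100 - 79))*(-38) = ((-23 + 1/564)/(100 - 79))*(-38) = -12971/564/21*(-38) = -12971/564*1/21*(-38) = -1853/1692*(-38) = 35207/846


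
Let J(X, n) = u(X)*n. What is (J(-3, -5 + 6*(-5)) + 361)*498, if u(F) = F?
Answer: 232068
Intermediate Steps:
J(X, n) = X*n
(J(-3, -5 + 6*(-5)) + 361)*498 = (-3*(-5 + 6*(-5)) + 361)*498 = (-3*(-5 - 30) + 361)*498 = (-3*(-35) + 361)*498 = (105 + 361)*498 = 466*498 = 232068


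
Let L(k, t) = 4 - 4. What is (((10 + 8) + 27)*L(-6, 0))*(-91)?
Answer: 0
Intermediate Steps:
L(k, t) = 0
(((10 + 8) + 27)*L(-6, 0))*(-91) = (((10 + 8) + 27)*0)*(-91) = ((18 + 27)*0)*(-91) = (45*0)*(-91) = 0*(-91) = 0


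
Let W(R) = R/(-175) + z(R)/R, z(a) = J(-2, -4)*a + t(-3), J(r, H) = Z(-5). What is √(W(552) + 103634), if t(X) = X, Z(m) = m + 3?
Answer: √1074465267554/3220 ≈ 321.91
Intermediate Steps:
Z(m) = 3 + m
J(r, H) = -2 (J(r, H) = 3 - 5 = -2)
z(a) = -3 - 2*a (z(a) = -2*a - 3 = -3 - 2*a)
W(R) = -R/175 + (-3 - 2*R)/R (W(R) = R/(-175) + (-3 - 2*R)/R = R*(-1/175) + (-3 - 2*R)/R = -R/175 + (-3 - 2*R)/R)
√(W(552) + 103634) = √((-2 - 3/552 - 1/175*552) + 103634) = √((-2 - 3*1/552 - 552/175) + 103634) = √((-2 - 1/184 - 552/175) + 103634) = √(-166143/32200 + 103634) = √(3336848657/32200) = √1074465267554/3220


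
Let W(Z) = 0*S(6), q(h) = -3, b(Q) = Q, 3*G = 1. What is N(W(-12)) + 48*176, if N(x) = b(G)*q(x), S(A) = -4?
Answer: 8447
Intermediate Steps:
G = ⅓ (G = (⅓)*1 = ⅓ ≈ 0.33333)
W(Z) = 0 (W(Z) = 0*(-4) = 0)
N(x) = -1 (N(x) = (⅓)*(-3) = -1)
N(W(-12)) + 48*176 = -1 + 48*176 = -1 + 8448 = 8447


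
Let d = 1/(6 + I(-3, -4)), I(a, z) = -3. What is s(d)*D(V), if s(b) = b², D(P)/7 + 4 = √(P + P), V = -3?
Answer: -28/9 + 7*I*√6/9 ≈ -3.1111 + 1.9052*I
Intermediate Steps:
D(P) = -28 + 7*√2*√P (D(P) = -28 + 7*√(P + P) = -28 + 7*√(2*P) = -28 + 7*(√2*√P) = -28 + 7*√2*√P)
d = ⅓ (d = 1/(6 - 3) = 1/3 = ⅓ ≈ 0.33333)
s(d)*D(V) = (⅓)²*(-28 + 7*√2*√(-3)) = (-28 + 7*√2*(I*√3))/9 = (-28 + 7*I*√6)/9 = -28/9 + 7*I*√6/9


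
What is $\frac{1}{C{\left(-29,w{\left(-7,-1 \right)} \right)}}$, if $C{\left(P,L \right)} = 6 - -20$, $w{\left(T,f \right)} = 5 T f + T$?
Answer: $\frac{1}{26} \approx 0.038462$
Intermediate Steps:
$w{\left(T,f \right)} = T + 5 T f$ ($w{\left(T,f \right)} = 5 T f + T = T + 5 T f$)
$C{\left(P,L \right)} = 26$ ($C{\left(P,L \right)} = 6 + 20 = 26$)
$\frac{1}{C{\left(-29,w{\left(-7,-1 \right)} \right)}} = \frac{1}{26}$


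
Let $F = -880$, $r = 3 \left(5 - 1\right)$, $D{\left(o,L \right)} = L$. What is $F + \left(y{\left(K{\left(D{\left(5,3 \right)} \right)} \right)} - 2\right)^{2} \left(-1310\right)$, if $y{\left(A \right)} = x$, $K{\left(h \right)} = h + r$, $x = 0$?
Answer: $-6120$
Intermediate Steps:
$r = 12$ ($r = 3 \cdot 4 = 12$)
$K{\left(h \right)} = 12 + h$ ($K{\left(h \right)} = h + 12 = 12 + h$)
$y{\left(A \right)} = 0$
$F + \left(y{\left(K{\left(D{\left(5,3 \right)} \right)} \right)} - 2\right)^{2} \left(-1310\right) = -880 + \left(0 - 2\right)^{2} \left(-1310\right) = -880 + \left(-2\right)^{2} \left(-1310\right) = -880 + 4 \left(-1310\right) = -880 - 5240 = -6120$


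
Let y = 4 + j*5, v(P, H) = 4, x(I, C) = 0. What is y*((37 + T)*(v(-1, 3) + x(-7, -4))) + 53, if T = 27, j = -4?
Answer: -4043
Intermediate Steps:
y = -16 (y = 4 - 4*5 = 4 - 20 = -16)
y*((37 + T)*(v(-1, 3) + x(-7, -4))) + 53 = -16*(37 + 27)*(4 + 0) + 53 = -1024*4 + 53 = -16*256 + 53 = -4096 + 53 = -4043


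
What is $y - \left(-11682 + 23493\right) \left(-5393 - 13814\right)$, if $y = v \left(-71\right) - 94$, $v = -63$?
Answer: $226858256$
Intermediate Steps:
$y = 4379$ ($y = \left(-63\right) \left(-71\right) - 94 = 4473 - 94 = 4379$)
$y - \left(-11682 + 23493\right) \left(-5393 - 13814\right) = 4379 - \left(-11682 + 23493\right) \left(-5393 - 13814\right) = 4379 - 11811 \left(-19207\right) = 4379 - -226853877 = 4379 + 226853877 = 226858256$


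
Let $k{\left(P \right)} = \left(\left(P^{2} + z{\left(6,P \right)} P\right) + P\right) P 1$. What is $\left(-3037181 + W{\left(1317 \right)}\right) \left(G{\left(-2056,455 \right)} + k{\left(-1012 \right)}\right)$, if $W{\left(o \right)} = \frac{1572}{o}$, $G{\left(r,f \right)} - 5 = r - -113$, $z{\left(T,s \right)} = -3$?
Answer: $\frac{1384633435013730990}{439} \approx 3.1541 \cdot 10^{15}$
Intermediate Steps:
$G{\left(r,f \right)} = 118 + r$ ($G{\left(r,f \right)} = 5 + \left(r - -113\right) = 5 + \left(r + 113\right) = 5 + \left(113 + r\right) = 118 + r$)
$k{\left(P \right)} = P \left(P^{2} - 2 P\right)$ ($k{\left(P \right)} = \left(\left(P^{2} - 3 P\right) + P\right) P 1 = \left(P^{2} - 2 P\right) P 1 = P \left(P^{2} - 2 P\right) 1 = P \left(P^{2} - 2 P\right)$)
$\left(-3037181 + W{\left(1317 \right)}\right) \left(G{\left(-2056,455 \right)} + k{\left(-1012 \right)}\right) = \left(-3037181 + \frac{1572}{1317}\right) \left(\left(118 - 2056\right) + \left(-1012\right)^{2} \left(-2 - 1012\right)\right) = \left(-3037181 + 1572 \cdot \frac{1}{1317}\right) \left(-1938 + 1024144 \left(-1014\right)\right) = \left(-3037181 + \frac{524}{439}\right) \left(-1938 - 1038482016\right) = \left(- \frac{1333321935}{439}\right) \left(-1038483954\right) = \frac{1384633435013730990}{439}$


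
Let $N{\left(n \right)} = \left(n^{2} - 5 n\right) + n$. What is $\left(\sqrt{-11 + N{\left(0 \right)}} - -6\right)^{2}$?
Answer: $\left(6 + i \sqrt{11}\right)^{2} \approx 25.0 + 39.799 i$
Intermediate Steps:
$N{\left(n \right)} = n^{2} - 4 n$
$\left(\sqrt{-11 + N{\left(0 \right)}} - -6\right)^{2} = \left(\sqrt{-11 + 0 \left(-4 + 0\right)} - -6\right)^{2} = \left(\sqrt{-11 + 0 \left(-4\right)} + \left(-6 + 12\right)\right)^{2} = \left(\sqrt{-11 + 0} + 6\right)^{2} = \left(\sqrt{-11} + 6\right)^{2} = \left(i \sqrt{11} + 6\right)^{2} = \left(6 + i \sqrt{11}\right)^{2}$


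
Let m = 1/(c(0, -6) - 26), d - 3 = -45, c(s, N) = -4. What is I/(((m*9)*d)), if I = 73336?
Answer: 366680/63 ≈ 5820.3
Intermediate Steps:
d = -42 (d = 3 - 45 = -42)
m = -1/30 (m = 1/(-4 - 26) = 1/(-30) = -1/30 ≈ -0.033333)
I/(((m*9)*d)) = 73336/((-1/30*9*(-42))) = 73336/((-3/10*(-42))) = 73336/(63/5) = 73336*(5/63) = 366680/63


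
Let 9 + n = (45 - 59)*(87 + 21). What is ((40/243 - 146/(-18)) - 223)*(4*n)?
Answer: 35272328/27 ≈ 1.3064e+6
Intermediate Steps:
n = -1521 (n = -9 + (45 - 59)*(87 + 21) = -9 - 14*108 = -9 - 1512 = -1521)
((40/243 - 146/(-18)) - 223)*(4*n) = ((40/243 - 146/(-18)) - 223)*(4*(-1521)) = ((40*(1/243) - 146*(-1/18)) - 223)*(-6084) = ((40/243 + 73/9) - 223)*(-6084) = (2011/243 - 223)*(-6084) = -52178/243*(-6084) = 35272328/27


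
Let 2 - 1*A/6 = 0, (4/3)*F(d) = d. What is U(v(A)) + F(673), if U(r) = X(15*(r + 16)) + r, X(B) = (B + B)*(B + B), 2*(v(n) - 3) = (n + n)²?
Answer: 339299583/4 ≈ 8.4825e+7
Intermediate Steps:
F(d) = 3*d/4
A = 12 (A = 12 - 6*0 = 12 + 0 = 12)
v(n) = 3 + 2*n² (v(n) = 3 + (n + n)²/2 = 3 + (2*n)²/2 = 3 + (4*n²)/2 = 3 + 2*n²)
X(B) = 4*B² (X(B) = (2*B)*(2*B) = 4*B²)
U(r) = r + 4*(240 + 15*r)² (U(r) = 4*(15*(r + 16))² + r = 4*(15*(16 + r))² + r = 4*(240 + 15*r)² + r = r + 4*(240 + 15*r)²)
U(v(A)) + F(673) = ((3 + 2*12²) + 900*(16 + (3 + 2*12²))²) + (¾)*673 = ((3 + 2*144) + 900*(16 + (3 + 2*144))²) + 2019/4 = ((3 + 288) + 900*(16 + (3 + 288))²) + 2019/4 = (291 + 900*(16 + 291)²) + 2019/4 = (291 + 900*307²) + 2019/4 = (291 + 900*94249) + 2019/4 = (291 + 84824100) + 2019/4 = 84824391 + 2019/4 = 339299583/4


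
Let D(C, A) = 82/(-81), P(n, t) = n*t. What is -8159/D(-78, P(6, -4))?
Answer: 16119/2 ≈ 8059.5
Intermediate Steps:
D(C, A) = -82/81 (D(C, A) = 82*(-1/81) = -82/81)
-8159/D(-78, P(6, -4)) = -8159/(-82/81) = -8159*(-81/82) = 16119/2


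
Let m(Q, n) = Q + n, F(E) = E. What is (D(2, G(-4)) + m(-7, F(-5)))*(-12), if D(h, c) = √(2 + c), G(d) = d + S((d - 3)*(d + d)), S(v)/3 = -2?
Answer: 144 - 24*I*√2 ≈ 144.0 - 33.941*I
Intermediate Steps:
S(v) = -6 (S(v) = 3*(-2) = -6)
G(d) = -6 + d (G(d) = d - 6 = -6 + d)
(D(2, G(-4)) + m(-7, F(-5)))*(-12) = (√(2 + (-6 - 4)) + (-7 - 5))*(-12) = (√(2 - 10) - 12)*(-12) = (√(-8) - 12)*(-12) = (2*I*√2 - 12)*(-12) = (-12 + 2*I*√2)*(-12) = 144 - 24*I*√2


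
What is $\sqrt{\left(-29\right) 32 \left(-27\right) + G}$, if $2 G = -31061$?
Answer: $\frac{\sqrt{38102}}{2} \approx 97.599$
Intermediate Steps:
$G = - \frac{31061}{2}$ ($G = \frac{1}{2} \left(-31061\right) = - \frac{31061}{2} \approx -15531.0$)
$\sqrt{\left(-29\right) 32 \left(-27\right) + G} = \sqrt{\left(-29\right) 32 \left(-27\right) - \frac{31061}{2}} = \sqrt{\left(-928\right) \left(-27\right) - \frac{31061}{2}} = \sqrt{25056 - \frac{31061}{2}} = \sqrt{\frac{19051}{2}} = \frac{\sqrt{38102}}{2}$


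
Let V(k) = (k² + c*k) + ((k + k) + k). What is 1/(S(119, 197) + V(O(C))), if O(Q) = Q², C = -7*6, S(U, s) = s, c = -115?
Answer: 1/2914325 ≈ 3.4313e-7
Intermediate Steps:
C = -42
V(k) = k² - 112*k (V(k) = (k² - 115*k) + ((k + k) + k) = (k² - 115*k) + (2*k + k) = (k² - 115*k) + 3*k = k² - 112*k)
1/(S(119, 197) + V(O(C))) = 1/(197 + (-42)²*(-112 + (-42)²)) = 1/(197 + 1764*(-112 + 1764)) = 1/(197 + 1764*1652) = 1/(197 + 2914128) = 1/2914325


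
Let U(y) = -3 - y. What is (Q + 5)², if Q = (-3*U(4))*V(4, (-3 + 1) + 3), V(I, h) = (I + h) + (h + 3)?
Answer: 37636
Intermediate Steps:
V(I, h) = 3 + I + 2*h (V(I, h) = (I + h) + (3 + h) = 3 + I + 2*h)
Q = 189 (Q = (-3*(-3 - 1*4))*(3 + 4 + 2*((-3 + 1) + 3)) = (-3*(-3 - 4))*(3 + 4 + 2*(-2 + 3)) = (-3*(-7))*(3 + 4 + 2*1) = 21*(3 + 4 + 2) = 21*9 = 189)
(Q + 5)² = (189 + 5)² = 194² = 37636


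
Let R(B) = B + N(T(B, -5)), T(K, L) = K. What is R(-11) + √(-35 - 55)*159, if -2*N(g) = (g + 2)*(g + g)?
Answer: -110 + 477*I*√10 ≈ -110.0 + 1508.4*I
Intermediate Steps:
N(g) = -g*(2 + g) (N(g) = -(g + 2)*(g + g)/2 = -(2 + g)*2*g/2 = -g*(2 + g))
R(B) = B - B*(2 + B)
R(-11) + √(-35 - 55)*159 = -11*(-1 - 1*(-11)) + √(-35 - 55)*159 = -11*(-1 + 11) + √(-90)*159 = -11*10 + (3*I*√10)*159 = -110 + 477*I*√10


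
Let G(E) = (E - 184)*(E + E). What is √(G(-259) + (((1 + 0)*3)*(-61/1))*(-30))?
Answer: 2*√58741 ≈ 484.73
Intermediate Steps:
G(E) = 2*E*(-184 + E) (G(E) = (-184 + E)*(2*E) = 2*E*(-184 + E))
√(G(-259) + (((1 + 0)*3)*(-61/1))*(-30)) = √(2*(-259)*(-184 - 259) + (((1 + 0)*3)*(-61/1))*(-30)) = √(2*(-259)*(-443) + ((1*3)*(-61*1))*(-30)) = √(229474 + (3*(-61))*(-30)) = √(229474 - 183*(-30)) = √(229474 + 5490) = √234964 = 2*√58741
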